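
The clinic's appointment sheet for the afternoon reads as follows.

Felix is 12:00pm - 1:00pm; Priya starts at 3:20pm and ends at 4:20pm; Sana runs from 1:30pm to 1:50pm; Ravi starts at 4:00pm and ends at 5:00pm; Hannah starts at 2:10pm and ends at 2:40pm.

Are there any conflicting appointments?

Yes

Check each pair: they overlap iff neither finishes before the other starts.
Sorted by start: Felix, Sana, Hannah, Priya, Ravi.
Sana starts after Felix ends, so Felix has no further overlaps.
Hannah starts after Sana ends, so Sana has no further overlaps.
Priya starts after Hannah ends, so Hannah has no further overlaps.
Ravi starts before Priya ends → Priya and Ravi overlap.
That's a conflict, so the schedule is not conflict-free.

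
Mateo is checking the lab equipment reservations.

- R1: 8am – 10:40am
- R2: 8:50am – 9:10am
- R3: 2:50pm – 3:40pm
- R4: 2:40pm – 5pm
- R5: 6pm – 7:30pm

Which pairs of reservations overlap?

Two intervals overlap when each starts before the other ends.
Sorted by start: R1, R2, R4, R3, R5.
R2 starts before R1 ends → R1 and R2 overlap.
R4 starts after R1 ends; R1 is clear from here.
R4 starts after R2 ends; R2 is clear from here.
R3 starts before R4 ends → R4 and R3 overlap.
R5 starts after R4 ends.
R5 starts after R3 ends.

R1 & R2, R3 & R4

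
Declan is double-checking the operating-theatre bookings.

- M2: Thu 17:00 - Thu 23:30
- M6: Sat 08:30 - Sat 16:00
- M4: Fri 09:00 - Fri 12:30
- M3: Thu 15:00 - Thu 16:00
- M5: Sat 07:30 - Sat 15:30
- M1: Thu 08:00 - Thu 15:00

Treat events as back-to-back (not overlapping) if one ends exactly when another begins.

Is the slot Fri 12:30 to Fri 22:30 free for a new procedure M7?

M1: ends Thu 15:00 at or before M7 starts Fri 12:30 → clear.
M3: ends Thu 16:00 at or before M7 starts Fri 12:30 → clear.
M2: ends Thu 23:30 at or before M7 starts Fri 12:30 → clear.
M4: ends Fri 12:30 at or before M7 starts Fri 12:30 → clear.
M5: starts Sat 07:30 at or after M7 ends Fri 22:30 → clear.
M6: starts Sat 08:30 at or after M7 ends Fri 22:30 → clear.

Yes — the slot is free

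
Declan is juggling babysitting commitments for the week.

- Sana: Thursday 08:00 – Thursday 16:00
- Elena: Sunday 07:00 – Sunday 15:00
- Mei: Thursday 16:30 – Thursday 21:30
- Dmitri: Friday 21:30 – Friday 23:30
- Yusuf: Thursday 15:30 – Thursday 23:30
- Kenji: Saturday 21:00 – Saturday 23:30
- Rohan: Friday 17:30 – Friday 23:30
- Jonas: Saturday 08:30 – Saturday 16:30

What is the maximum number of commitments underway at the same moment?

Sweep the timeline, counting +1 at each start and −1 at each end (ends before starts at a tie):
Thursday 08:00 start Sana → 1
Thursday 15:30 start Yusuf → 2
Thursday 16:00 end Sana → 1
Thursday 16:30 start Mei → 2
Thursday 21:30 end Mei → 1
Thursday 23:30 end Yusuf → 0
Friday 17:30 start Rohan → 1
Friday 21:30 start Dmitri → 2
Friday 23:30 end Dmitri → 1
Friday 23:30 end Rohan → 0
Saturday 08:30 start Jonas → 1
Saturday 16:30 end Jonas → 0
Saturday 21:00 start Kenji → 1
Saturday 23:30 end Kenji → 0
Sunday 07:00 start Elena → 1
Sunday 15:00 end Elena → 0
Peak is 2, at Thursday 15:30 (Sana, Yusuf).

2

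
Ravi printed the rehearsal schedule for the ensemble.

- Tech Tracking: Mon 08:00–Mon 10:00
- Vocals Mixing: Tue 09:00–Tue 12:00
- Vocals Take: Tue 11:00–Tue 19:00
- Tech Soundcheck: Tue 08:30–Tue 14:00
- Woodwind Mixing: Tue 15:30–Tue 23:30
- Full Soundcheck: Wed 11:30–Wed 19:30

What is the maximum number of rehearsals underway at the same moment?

3

Sort all start/end points and keep a running count:
Mon 08:00 start Tech Tracking → 1
Mon 10:00 end Tech Tracking → 0
Tue 08:30 start Tech Soundcheck → 1
Tue 09:00 start Vocals Mixing → 2
Tue 11:00 start Vocals Take → 3
Tue 12:00 end Vocals Mixing → 2
Tue 14:00 end Tech Soundcheck → 1
Tue 15:30 start Woodwind Mixing → 2
Tue 19:00 end Vocals Take → 1
Tue 23:30 end Woodwind Mixing → 0
Wed 11:30 start Full Soundcheck → 1
Wed 19:30 end Full Soundcheck → 0
Peak is 3, at Tue 11:00 (Tech Soundcheck, Vocals Mixing, Vocals Take).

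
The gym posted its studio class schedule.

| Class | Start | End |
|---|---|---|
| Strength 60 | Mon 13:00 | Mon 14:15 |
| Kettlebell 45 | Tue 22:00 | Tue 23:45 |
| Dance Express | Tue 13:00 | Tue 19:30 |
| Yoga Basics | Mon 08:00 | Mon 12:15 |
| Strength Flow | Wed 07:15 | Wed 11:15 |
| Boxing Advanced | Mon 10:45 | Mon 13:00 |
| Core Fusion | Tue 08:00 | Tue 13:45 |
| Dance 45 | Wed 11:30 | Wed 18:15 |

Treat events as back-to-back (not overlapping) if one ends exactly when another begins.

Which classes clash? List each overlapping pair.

Sorted by start: Yoga Basics, Boxing Advanced, Strength 60, Core Fusion, Dance Express, Kettlebell 45, Strength Flow, Dance 45.
Boxing Advanced starts before Yoga Basics ends → Yoga Basics and Boxing Advanced overlap.
Strength 60 starts after Yoga Basics ends, so Yoga Basics has no further overlaps.
Strength 60 starts exactly when Boxing Advanced ends (back-to-back, no overlap), so Boxing Advanced has no further overlaps.
Core Fusion starts after Strength 60 ends, so Strength 60 has no further overlaps.
Dance Express starts before Core Fusion ends → Core Fusion and Dance Express overlap.
Kettlebell 45 starts after Core Fusion ends, so Core Fusion has no further overlaps.
Kettlebell 45 starts after Dance Express ends, so Dance Express has no further overlaps.
Strength Flow starts after Kettlebell 45 ends, so Kettlebell 45 has no further overlaps.
Dance 45 starts after Strength Flow ends.

Boxing Advanced & Yoga Basics, Core Fusion & Dance Express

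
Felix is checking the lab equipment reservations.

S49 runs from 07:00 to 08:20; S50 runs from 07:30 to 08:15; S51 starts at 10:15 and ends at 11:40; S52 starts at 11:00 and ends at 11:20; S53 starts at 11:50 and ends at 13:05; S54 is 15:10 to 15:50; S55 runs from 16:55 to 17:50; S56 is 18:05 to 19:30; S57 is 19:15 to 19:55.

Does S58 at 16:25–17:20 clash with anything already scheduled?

S49: ends 08:20 at or before S58 starts 16:25 → clear.
S50: ends 08:15 at or before S58 starts 16:25 → clear.
S51: ends 11:40 at or before S58 starts 16:25 → clear.
S52: ends 11:20 at or before S58 starts 16:25 → clear.
S53: ends 13:05 at or before S58 starts 16:25 → clear.
S54: ends 15:50 at or before S58 starts 16:25 → clear.
S55: starts 16:55 before S58 ends 17:20, and ends 17:50 after S58 starts 16:25 → overlap.
S56: starts 18:05 at or after S58 ends 17:20 → clear.
S57: starts 19:15 at or after S58 ends 17:20 → clear.
S58 overlaps S55.

Yes — it overlaps S55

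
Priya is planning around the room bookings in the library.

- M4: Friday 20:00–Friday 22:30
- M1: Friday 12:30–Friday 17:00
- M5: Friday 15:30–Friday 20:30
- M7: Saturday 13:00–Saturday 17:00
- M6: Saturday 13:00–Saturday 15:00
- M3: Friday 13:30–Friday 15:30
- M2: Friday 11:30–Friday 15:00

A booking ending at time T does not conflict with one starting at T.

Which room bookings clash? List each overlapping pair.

Two intervals overlap when each starts before the other ends.
Sorted by start: M2, M1, M3, M5, M4, M6, M7.
M1 starts before M2 ends → M2 and M1 overlap.
M3 starts before M2 ends → M2 and M3 overlap.
M5 starts after M2 ends, so M2 has no further overlaps.
M3 starts before M1 ends → M1 and M3 overlap.
M5 starts before M1 ends → M1 and M5 overlap.
M4 starts after M1 ends, so M1 has no further overlaps.
M5 starts exactly when M3 ends (back-to-back, no overlap), so M3 has no further overlaps.
M4 starts before M5 ends → M5 and M4 overlap.
M6 starts after M5 ends, so M5 has no further overlaps.
M6 starts after M4 ends, so M4 has no further overlaps.
M7 starts before M6 ends → M6 and M7 overlap.

M1 & M2, M1 & M3, M1 & M5, M2 & M3, M4 & M5, M6 & M7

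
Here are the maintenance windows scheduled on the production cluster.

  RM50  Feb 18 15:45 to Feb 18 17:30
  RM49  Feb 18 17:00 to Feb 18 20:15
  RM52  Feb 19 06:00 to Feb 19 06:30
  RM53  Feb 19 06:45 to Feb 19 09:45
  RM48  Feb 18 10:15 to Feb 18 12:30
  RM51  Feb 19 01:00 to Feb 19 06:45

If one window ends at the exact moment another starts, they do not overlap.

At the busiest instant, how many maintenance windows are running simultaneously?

2

Walk through starts and ends in time order (an end at T is processed before a start at T):
Feb 18 10:15 start RM48 → 1
Feb 18 12:30 end RM48 → 0
Feb 18 15:45 start RM50 → 1
Feb 18 17:00 start RM49 → 2
Feb 18 17:30 end RM50 → 1
Feb 18 20:15 end RM49 → 0
Feb 19 01:00 start RM51 → 1
Feb 19 06:00 start RM52 → 2
Feb 19 06:30 end RM52 → 1
Feb 19 06:45 end RM51 → 0
Feb 19 06:45 start RM53 → 1
Feb 19 09:45 end RM53 → 0
Peak is 2, at Feb 18 17:00 (RM49, RM50).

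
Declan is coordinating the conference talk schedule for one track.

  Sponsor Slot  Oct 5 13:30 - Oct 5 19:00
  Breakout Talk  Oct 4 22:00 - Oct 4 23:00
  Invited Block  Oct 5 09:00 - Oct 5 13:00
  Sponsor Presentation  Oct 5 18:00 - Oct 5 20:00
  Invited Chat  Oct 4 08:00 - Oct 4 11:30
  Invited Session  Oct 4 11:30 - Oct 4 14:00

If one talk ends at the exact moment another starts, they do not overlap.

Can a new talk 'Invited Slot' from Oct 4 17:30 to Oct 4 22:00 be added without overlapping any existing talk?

Invited Chat: ends Oct 4 11:30 at or before Invited Slot starts Oct 4 17:30 → clear.
Invited Session: ends Oct 4 14:00 at or before Invited Slot starts Oct 4 17:30 → clear.
Breakout Talk: starts Oct 4 22:00 at or after Invited Slot ends Oct 4 22:00 → clear.
Invited Block: starts Oct 5 09:00 at or after Invited Slot ends Oct 4 22:00 → clear.
Sponsor Slot: starts Oct 5 13:30 at or after Invited Slot ends Oct 4 22:00 → clear.
Sponsor Presentation: starts Oct 5 18:00 at or after Invited Slot ends Oct 4 22:00 → clear.

Yes — the slot is free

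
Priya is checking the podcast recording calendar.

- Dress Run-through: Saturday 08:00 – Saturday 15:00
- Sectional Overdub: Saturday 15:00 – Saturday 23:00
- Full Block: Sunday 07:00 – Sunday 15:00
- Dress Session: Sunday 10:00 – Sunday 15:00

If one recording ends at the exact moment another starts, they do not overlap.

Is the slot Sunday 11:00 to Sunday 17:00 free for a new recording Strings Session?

Dress Run-through: ends Saturday 15:00 at or before Strings Session starts Sunday 11:00 → clear.
Sectional Overdub: ends Saturday 23:00 at or before Strings Session starts Sunday 11:00 → clear.
Full Block: starts Sunday 07:00 before Strings Session ends Sunday 17:00, and ends Sunday 15:00 after Strings Session starts Sunday 11:00 → overlap.
Dress Session: starts Sunday 10:00 before Strings Session ends Sunday 17:00, and ends Sunday 15:00 after Strings Session starts Sunday 11:00 → overlap.
Strings Session overlaps Full Block, Dress Session.

No — it overlaps Dress Session, Full Block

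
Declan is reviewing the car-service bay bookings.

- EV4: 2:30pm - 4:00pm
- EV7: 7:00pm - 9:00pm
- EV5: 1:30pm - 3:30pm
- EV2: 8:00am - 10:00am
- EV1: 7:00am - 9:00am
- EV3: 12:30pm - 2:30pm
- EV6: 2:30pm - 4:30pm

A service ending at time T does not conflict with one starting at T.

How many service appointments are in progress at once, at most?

3

Walk through starts and ends in time order (an end at T is processed before a start at T):
7:00am start EV1 → 1
8:00am start EV2 → 2
9:00am end EV1 → 1
10:00am end EV2 → 0
12:30pm start EV3 → 1
1:30pm start EV5 → 2
2:30pm end EV3 → 1
2:30pm start EV4 → 2
2:30pm start EV6 → 3
3:30pm end EV5 → 2
4:00pm end EV4 → 1
4:30pm end EV6 → 0
7:00pm start EV7 → 1
9:00pm end EV7 → 0
Peak is 3, at 2:30pm (EV4, EV5, EV6).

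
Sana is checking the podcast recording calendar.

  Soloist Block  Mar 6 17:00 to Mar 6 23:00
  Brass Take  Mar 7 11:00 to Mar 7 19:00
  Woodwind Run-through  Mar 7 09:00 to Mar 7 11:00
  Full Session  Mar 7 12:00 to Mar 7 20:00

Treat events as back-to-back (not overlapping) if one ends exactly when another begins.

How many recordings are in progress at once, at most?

Sort all start/end points and keep a running count:
Mar 6 17:00 start Soloist Block → 1
Mar 6 23:00 end Soloist Block → 0
Mar 7 09:00 start Woodwind Run-through → 1
Mar 7 11:00 end Woodwind Run-through → 0
Mar 7 11:00 start Brass Take → 1
Mar 7 12:00 start Full Session → 2
Mar 7 19:00 end Brass Take → 1
Mar 7 20:00 end Full Session → 0
Peak is 2, at Mar 7 12:00 (Brass Take, Full Session).

2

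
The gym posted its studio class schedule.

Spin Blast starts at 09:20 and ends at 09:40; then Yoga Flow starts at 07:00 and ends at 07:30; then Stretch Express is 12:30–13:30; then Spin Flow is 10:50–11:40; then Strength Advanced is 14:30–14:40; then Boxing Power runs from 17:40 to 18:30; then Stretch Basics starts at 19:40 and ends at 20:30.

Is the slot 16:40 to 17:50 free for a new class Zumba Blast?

No — it overlaps Boxing Power

Yoga Flow: ends 07:30 at or before Zumba Blast starts 16:40 → clear.
Spin Blast: ends 09:40 at or before Zumba Blast starts 16:40 → clear.
Spin Flow: ends 11:40 at or before Zumba Blast starts 16:40 → clear.
Stretch Express: ends 13:30 at or before Zumba Blast starts 16:40 → clear.
Strength Advanced: ends 14:40 at or before Zumba Blast starts 16:40 → clear.
Boxing Power: starts 17:40 before Zumba Blast ends 17:50, and ends 18:30 after Zumba Blast starts 16:40 → overlap.
Stretch Basics: starts 19:40 at or after Zumba Blast ends 17:50 → clear.
Zumba Blast overlaps Boxing Power.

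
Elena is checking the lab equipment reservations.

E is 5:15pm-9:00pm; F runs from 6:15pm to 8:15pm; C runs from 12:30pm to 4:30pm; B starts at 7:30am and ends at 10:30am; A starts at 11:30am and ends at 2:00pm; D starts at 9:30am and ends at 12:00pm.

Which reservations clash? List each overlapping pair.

A & C, A & D, B & D, E & F

Sorted by start: B, D, A, C, E, F.
D starts before B ends → B and D overlap.
A starts after B ends — done with B.
A starts before D ends → D and A overlap.
C starts after D ends — done with D.
C starts before A ends → A and C overlap.
E starts after A ends — done with A.
E starts after C ends — done with C.
F starts before E ends → E and F overlap.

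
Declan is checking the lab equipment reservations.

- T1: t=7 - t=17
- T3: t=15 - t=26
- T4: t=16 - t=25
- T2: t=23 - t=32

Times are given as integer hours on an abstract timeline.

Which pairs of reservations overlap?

Sorted by start: T1, T3, T4, T2.
T3 starts before T1 ends → T1 and T3 overlap.
T4 starts before T1 ends → T1 and T4 overlap.
T2 starts after T1 ends.
T4 starts before T3 ends → T3 and T4 overlap.
T2 starts before T3 ends → T3 and T2 overlap.
T2 starts before T4 ends → T4 and T2 overlap.

T1 & T3, T1 & T4, T2 & T3, T2 & T4, T3 & T4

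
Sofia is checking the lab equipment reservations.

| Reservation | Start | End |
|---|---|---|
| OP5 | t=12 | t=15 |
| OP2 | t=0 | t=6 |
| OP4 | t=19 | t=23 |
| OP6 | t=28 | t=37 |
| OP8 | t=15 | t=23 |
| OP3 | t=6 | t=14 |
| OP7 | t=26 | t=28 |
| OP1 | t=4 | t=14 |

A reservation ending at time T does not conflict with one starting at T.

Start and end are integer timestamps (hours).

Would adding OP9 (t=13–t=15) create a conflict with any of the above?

OP2: ends t=6 at or before OP9 starts t=13 → clear.
OP1: starts t=4 before OP9 ends t=15, and ends t=14 after OP9 starts t=13 → overlap.
OP3: starts t=6 before OP9 ends t=15, and ends t=14 after OP9 starts t=13 → overlap.
OP5: starts t=12 before OP9 ends t=15, and ends t=15 after OP9 starts t=13 → overlap.
OP8: starts t=15 at or after OP9 ends t=15 → clear.
OP4: starts t=19 at or after OP9 ends t=15 → clear.
OP7: starts t=26 at or after OP9 ends t=15 → clear.
OP6: starts t=28 at or after OP9 ends t=15 → clear.
OP9 overlaps OP1, OP3, OP5.

Yes — it overlaps OP1, OP3, OP5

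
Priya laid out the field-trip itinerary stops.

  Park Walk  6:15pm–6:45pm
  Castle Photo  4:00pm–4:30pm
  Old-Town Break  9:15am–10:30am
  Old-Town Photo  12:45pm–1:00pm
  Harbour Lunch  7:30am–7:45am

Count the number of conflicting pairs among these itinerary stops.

0

Check each pair: they overlap iff neither finishes before the other starts.
Sorted by start: Harbour Lunch, Old-Town Break, Old-Town Photo, Castle Photo, Park Walk.
Old-Town Break starts after Harbour Lunch ends, so nothing later overlaps Harbour Lunch either.
Old-Town Photo starts after Old-Town Break ends, so nothing later overlaps Old-Town Break either.
Castle Photo starts after Old-Town Photo ends, so nothing later overlaps Old-Town Photo either.
Park Walk starts after Castle Photo ends.
No pair overlaps.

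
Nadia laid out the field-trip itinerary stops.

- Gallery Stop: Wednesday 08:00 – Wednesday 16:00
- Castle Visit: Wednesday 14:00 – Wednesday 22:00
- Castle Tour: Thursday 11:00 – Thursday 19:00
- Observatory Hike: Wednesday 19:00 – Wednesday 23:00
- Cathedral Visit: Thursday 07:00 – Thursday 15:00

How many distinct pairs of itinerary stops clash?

3

Sorted by start: Gallery Stop, Castle Visit, Observatory Hike, Cathedral Visit, Castle Tour.
Castle Visit starts before Gallery Stop ends → Gallery Stop and Castle Visit overlap.
Observatory Hike starts after Gallery Stop ends — done with Gallery Stop.
Observatory Hike starts before Castle Visit ends → Castle Visit and Observatory Hike overlap.
Cathedral Visit starts after Castle Visit ends — done with Castle Visit.
Cathedral Visit starts after Observatory Hike ends — done with Observatory Hike.
Castle Tour starts before Cathedral Visit ends → Cathedral Visit and Castle Tour overlap.
Overlapping pairs: Castle Tour & Cathedral Visit, Castle Visit & Gallery Stop, Castle Visit & Observatory Hike — 3 in total.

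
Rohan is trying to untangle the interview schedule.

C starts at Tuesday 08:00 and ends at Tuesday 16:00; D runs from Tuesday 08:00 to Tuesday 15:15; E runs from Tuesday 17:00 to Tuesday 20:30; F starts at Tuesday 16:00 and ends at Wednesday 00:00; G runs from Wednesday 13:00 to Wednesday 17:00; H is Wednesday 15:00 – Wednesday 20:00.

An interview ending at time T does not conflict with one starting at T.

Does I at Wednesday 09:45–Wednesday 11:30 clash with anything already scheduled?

No — it doesn't clash with anything

C: ends Tuesday 16:00 at or before I starts Wednesday 09:45 → clear.
D: ends Tuesday 15:15 at or before I starts Wednesday 09:45 → clear.
F: ends Wednesday 00:00 at or before I starts Wednesday 09:45 → clear.
E: ends Tuesday 20:30 at or before I starts Wednesday 09:45 → clear.
G: starts Wednesday 13:00 at or after I ends Wednesday 11:30 → clear.
H: starts Wednesday 15:00 at or after I ends Wednesday 11:30 → clear.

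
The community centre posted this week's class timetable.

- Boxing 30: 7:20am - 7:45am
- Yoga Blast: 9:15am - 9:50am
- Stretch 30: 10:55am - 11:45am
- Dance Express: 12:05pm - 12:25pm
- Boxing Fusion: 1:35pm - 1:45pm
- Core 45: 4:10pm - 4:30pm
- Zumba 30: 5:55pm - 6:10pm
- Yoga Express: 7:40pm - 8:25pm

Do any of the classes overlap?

Check each pair: they overlap iff neither finishes before the other starts.
Sorted by start: Boxing 30, Yoga Blast, Stretch 30, Dance Express, Boxing Fusion, Core 45, Zumba 30, Yoga Express.
Yoga Blast starts after Boxing 30 ends — done with Boxing 30.
Stretch 30 starts after Yoga Blast ends — done with Yoga Blast.
Dance Express starts after Stretch 30 ends — done with Stretch 30.
Boxing Fusion starts after Dance Express ends — done with Dance Express.
Core 45 starts after Boxing Fusion ends — done with Boxing Fusion.
Zumba 30 starts after Core 45 ends — done with Core 45.
Yoga Express starts after Zumba 30 ends.
Every pair is clear; the schedule has no overlaps.

No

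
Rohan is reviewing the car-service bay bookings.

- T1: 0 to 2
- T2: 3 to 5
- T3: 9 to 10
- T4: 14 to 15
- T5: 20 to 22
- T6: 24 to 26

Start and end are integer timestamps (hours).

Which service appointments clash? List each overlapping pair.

Sorted by start: T1, T2, T3, T4, T5, T6.
T2 starts after T1 ends — done with T1.
T3 starts after T2 ends — done with T2.
T4 starts after T3 ends — done with T3.
T5 starts after T4 ends — done with T4.
T6 starts after T5 ends.

none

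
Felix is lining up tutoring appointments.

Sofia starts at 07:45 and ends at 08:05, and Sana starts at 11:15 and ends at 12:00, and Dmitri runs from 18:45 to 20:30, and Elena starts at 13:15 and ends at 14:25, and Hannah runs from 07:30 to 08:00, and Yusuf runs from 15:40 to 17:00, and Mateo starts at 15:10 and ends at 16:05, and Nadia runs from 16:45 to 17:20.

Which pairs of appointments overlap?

Hannah & Sofia, Mateo & Yusuf, Nadia & Yusuf

Check each pair: they overlap iff neither finishes before the other starts.
Sorted by start: Hannah, Sofia, Sana, Elena, Mateo, Yusuf, Nadia, Dmitri.
Sofia starts before Hannah ends → Hannah and Sofia overlap.
Sana starts after Hannah ends, so nothing later overlaps Hannah either.
Sana starts after Sofia ends, so nothing later overlaps Sofia either.
Elena starts after Sana ends, so nothing later overlaps Sana either.
Mateo starts after Elena ends, so nothing later overlaps Elena either.
Yusuf starts before Mateo ends → Mateo and Yusuf overlap.
Nadia starts after Mateo ends, so nothing later overlaps Mateo either.
Nadia starts before Yusuf ends → Yusuf and Nadia overlap.
Dmitri starts after Yusuf ends.
Dmitri starts after Nadia ends.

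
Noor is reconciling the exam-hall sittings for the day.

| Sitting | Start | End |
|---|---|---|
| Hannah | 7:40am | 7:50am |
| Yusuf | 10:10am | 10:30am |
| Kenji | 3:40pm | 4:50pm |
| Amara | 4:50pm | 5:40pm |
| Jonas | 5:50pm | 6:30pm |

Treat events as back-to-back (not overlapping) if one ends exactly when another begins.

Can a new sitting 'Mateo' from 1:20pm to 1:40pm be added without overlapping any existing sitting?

Yes — the slot is free

Hannah: ends 7:50am at or before Mateo starts 1:20pm → clear.
Yusuf: ends 10:30am at or before Mateo starts 1:20pm → clear.
Kenji: starts 3:40pm at or after Mateo ends 1:40pm → clear.
Amara: starts 4:50pm at or after Mateo ends 1:40pm → clear.
Jonas: starts 5:50pm at or after Mateo ends 1:40pm → clear.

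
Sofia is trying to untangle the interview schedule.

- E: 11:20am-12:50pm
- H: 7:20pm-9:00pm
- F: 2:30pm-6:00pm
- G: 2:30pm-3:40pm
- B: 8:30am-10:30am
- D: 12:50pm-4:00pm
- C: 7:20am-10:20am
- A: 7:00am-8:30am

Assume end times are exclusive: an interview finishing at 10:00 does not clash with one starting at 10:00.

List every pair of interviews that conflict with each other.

Two intervals overlap when each starts before the other ends.
Sorted by start: A, C, B, E, D, F, G, H.
C starts before A ends → A and C overlap.
B starts exactly when A ends (back-to-back, no overlap), so A has no further overlaps.
B starts before C ends → C and B overlap.
E starts after C ends, so C has no further overlaps.
E starts after B ends, so B has no further overlaps.
D starts exactly when E ends (back-to-back, no overlap), so E has no further overlaps.
F starts before D ends → D and F overlap.
G starts before D ends → D and G overlap.
H starts after D ends.
G starts before F ends → F and G overlap.
H starts after F ends.
H starts after G ends.

A & C, B & C, D & F, D & G, F & G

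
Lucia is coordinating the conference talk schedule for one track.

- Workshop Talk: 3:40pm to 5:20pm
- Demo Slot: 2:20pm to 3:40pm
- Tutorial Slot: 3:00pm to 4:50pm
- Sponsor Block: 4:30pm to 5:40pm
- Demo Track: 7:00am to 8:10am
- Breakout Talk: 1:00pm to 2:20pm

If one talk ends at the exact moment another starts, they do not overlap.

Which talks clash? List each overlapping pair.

Demo Slot & Tutorial Slot, Sponsor Block & Tutorial Slot, Sponsor Block & Workshop Talk, Tutorial Slot & Workshop Talk

Sorted by start: Demo Track, Breakout Talk, Demo Slot, Tutorial Slot, Workshop Talk, Sponsor Block.
Breakout Talk starts after Demo Track ends, so nothing later overlaps Demo Track either.
Demo Slot starts exactly when Breakout Talk ends (back-to-back, no overlap), so nothing later overlaps Breakout Talk either.
Tutorial Slot starts before Demo Slot ends → Demo Slot and Tutorial Slot overlap.
Workshop Talk starts exactly when Demo Slot ends (back-to-back, no overlap), so nothing later overlaps Demo Slot either.
Workshop Talk starts before Tutorial Slot ends → Tutorial Slot and Workshop Talk overlap.
Sponsor Block starts before Tutorial Slot ends → Tutorial Slot and Sponsor Block overlap.
Sponsor Block starts before Workshop Talk ends → Workshop Talk and Sponsor Block overlap.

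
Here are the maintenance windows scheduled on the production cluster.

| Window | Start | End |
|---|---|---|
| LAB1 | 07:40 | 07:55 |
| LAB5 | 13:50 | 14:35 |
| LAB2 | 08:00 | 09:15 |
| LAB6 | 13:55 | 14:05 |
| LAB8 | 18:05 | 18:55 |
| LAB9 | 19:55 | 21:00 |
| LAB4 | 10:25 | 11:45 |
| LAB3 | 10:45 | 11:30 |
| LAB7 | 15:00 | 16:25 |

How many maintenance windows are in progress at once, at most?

Sort all start/end points and keep a running count:
07:40 start LAB1 → 1
07:55 end LAB1 → 0
08:00 start LAB2 → 1
09:15 end LAB2 → 0
10:25 start LAB4 → 1
10:45 start LAB3 → 2
11:30 end LAB3 → 1
11:45 end LAB4 → 0
13:50 start LAB5 → 1
13:55 start LAB6 → 2
14:05 end LAB6 → 1
14:35 end LAB5 → 0
15:00 start LAB7 → 1
16:25 end LAB7 → 0
18:05 start LAB8 → 1
18:55 end LAB8 → 0
19:55 start LAB9 → 1
21:00 end LAB9 → 0
Peak is 2, at 10:45 (LAB3, LAB4).

2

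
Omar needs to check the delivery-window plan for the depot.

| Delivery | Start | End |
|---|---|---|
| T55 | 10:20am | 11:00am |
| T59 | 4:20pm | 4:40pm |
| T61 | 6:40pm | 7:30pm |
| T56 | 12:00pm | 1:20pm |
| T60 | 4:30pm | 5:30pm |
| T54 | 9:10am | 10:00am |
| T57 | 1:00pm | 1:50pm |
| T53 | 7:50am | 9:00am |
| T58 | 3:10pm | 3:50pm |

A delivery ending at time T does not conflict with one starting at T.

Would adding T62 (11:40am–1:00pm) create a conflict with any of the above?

T53: ends 9:00am at or before T62 starts 11:40am → clear.
T54: ends 10:00am at or before T62 starts 11:40am → clear.
T55: ends 11:00am at or before T62 starts 11:40am → clear.
T56: starts 12:00pm before T62 ends 1:00pm, and ends 1:20pm after T62 starts 11:40am → overlap.
T57: starts 1:00pm at or after T62 ends 1:00pm → clear.
T58: starts 3:10pm at or after T62 ends 1:00pm → clear.
T59: starts 4:20pm at or after T62 ends 1:00pm → clear.
T60: starts 4:30pm at or after T62 ends 1:00pm → clear.
T61: starts 6:40pm at or after T62 ends 1:00pm → clear.
T62 overlaps T56.

Yes — it overlaps T56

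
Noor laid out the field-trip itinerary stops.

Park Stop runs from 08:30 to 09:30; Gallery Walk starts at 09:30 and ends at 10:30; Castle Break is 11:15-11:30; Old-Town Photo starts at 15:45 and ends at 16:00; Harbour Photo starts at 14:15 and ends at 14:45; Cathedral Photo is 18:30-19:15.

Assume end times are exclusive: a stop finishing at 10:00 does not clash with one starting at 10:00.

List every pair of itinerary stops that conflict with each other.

no conflicts

Sorted by start: Park Stop, Gallery Walk, Castle Break, Harbour Photo, Old-Town Photo, Cathedral Photo.
Gallery Walk starts exactly when Park Stop ends (back-to-back, no overlap) — done with Park Stop.
Castle Break starts after Gallery Walk ends — done with Gallery Walk.
Harbour Photo starts after Castle Break ends — done with Castle Break.
Old-Town Photo starts after Harbour Photo ends — done with Harbour Photo.
Cathedral Photo starts after Old-Town Photo ends.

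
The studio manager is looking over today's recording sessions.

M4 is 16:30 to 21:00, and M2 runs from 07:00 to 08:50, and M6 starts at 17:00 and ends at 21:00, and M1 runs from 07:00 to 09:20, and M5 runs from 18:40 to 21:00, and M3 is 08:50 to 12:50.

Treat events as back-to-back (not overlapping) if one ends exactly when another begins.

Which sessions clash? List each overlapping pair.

Sorted by start: M1, M2, M3, M4, M6, M5.
M2 starts before M1 ends → M1 and M2 overlap.
M3 starts before M1 ends → M1 and M3 overlap.
M4 starts after M1 ends; M1 is clear from here.
M3 starts exactly when M2 ends (back-to-back, no overlap); M2 is clear from here.
M4 starts after M3 ends; M3 is clear from here.
M6 starts before M4 ends → M4 and M6 overlap.
M5 starts before M4 ends → M4 and M5 overlap.
M5 starts before M6 ends → M6 and M5 overlap.

M1 & M2, M1 & M3, M4 & M5, M4 & M6, M5 & M6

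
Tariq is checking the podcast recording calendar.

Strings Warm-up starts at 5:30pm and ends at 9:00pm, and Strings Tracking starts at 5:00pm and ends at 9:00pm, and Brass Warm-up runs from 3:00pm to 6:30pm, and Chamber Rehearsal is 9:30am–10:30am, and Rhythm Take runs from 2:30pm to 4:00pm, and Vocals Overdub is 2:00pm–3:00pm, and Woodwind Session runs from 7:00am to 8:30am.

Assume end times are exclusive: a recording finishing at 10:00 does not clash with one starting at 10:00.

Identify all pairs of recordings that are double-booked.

Brass Warm-up & Rhythm Take, Brass Warm-up & Strings Tracking, Brass Warm-up & Strings Warm-up, Rhythm Take & Vocals Overdub, Strings Tracking & Strings Warm-up

Sorted by start: Woodwind Session, Chamber Rehearsal, Vocals Overdub, Rhythm Take, Brass Warm-up, Strings Tracking, Strings Warm-up.
Chamber Rehearsal starts after Woodwind Session ends, so Woodwind Session has no further overlaps.
Vocals Overdub starts after Chamber Rehearsal ends, so Chamber Rehearsal has no further overlaps.
Rhythm Take starts before Vocals Overdub ends → Vocals Overdub and Rhythm Take overlap.
Brass Warm-up starts exactly when Vocals Overdub ends (back-to-back, no overlap), so Vocals Overdub has no further overlaps.
Brass Warm-up starts before Rhythm Take ends → Rhythm Take and Brass Warm-up overlap.
Strings Tracking starts after Rhythm Take ends, so Rhythm Take has no further overlaps.
Strings Tracking starts before Brass Warm-up ends → Brass Warm-up and Strings Tracking overlap.
Strings Warm-up starts before Brass Warm-up ends → Brass Warm-up and Strings Warm-up overlap.
Strings Warm-up starts before Strings Tracking ends → Strings Tracking and Strings Warm-up overlap.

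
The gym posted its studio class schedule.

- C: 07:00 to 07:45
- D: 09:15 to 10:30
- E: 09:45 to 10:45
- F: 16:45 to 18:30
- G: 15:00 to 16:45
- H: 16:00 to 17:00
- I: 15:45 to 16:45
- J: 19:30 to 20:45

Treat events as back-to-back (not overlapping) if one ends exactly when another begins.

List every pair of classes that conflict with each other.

Sorted by start: C, D, E, G, I, H, F, J.
D starts after C ends, so nothing later overlaps C either.
E starts before D ends → D and E overlap.
G starts after D ends, so nothing later overlaps D either.
G starts after E ends, so nothing later overlaps E either.
I starts before G ends → G and I overlap.
H starts before G ends → G and H overlap.
F starts exactly when G ends (back-to-back, no overlap), so nothing later overlaps G either.
H starts before I ends → I and H overlap.
F starts exactly when I ends (back-to-back, no overlap), so nothing later overlaps I either.
F starts before H ends → H and F overlap.
J starts after H ends.
J starts after F ends.

D & E, F & H, G & H, G & I, H & I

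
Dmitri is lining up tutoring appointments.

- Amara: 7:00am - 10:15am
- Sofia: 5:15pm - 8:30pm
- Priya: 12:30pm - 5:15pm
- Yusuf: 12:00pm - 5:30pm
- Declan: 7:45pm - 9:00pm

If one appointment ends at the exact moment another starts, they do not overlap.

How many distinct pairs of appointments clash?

3

Two intervals overlap when each starts before the other ends.
Sorted by start: Amara, Yusuf, Priya, Sofia, Declan.
Yusuf starts after Amara ends, so Amara has no further overlaps.
Priya starts before Yusuf ends → Yusuf and Priya overlap.
Sofia starts before Yusuf ends → Yusuf and Sofia overlap.
Declan starts after Yusuf ends.
Sofia starts exactly when Priya ends (back-to-back, no overlap), so Priya has no further overlaps.
Declan starts before Sofia ends → Sofia and Declan overlap.
Overlapping pairs: Declan & Sofia, Priya & Yusuf, Sofia & Yusuf — 3 in total.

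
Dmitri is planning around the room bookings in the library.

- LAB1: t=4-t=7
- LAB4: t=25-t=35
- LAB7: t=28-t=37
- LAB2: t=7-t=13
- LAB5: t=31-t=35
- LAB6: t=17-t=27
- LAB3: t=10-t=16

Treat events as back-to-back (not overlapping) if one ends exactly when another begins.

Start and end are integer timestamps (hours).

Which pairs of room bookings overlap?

LAB2 & LAB3, LAB4 & LAB5, LAB4 & LAB6, LAB4 & LAB7, LAB5 & LAB7

Sorted by start: LAB1, LAB2, LAB3, LAB6, LAB4, LAB7, LAB5.
LAB2 starts exactly when LAB1 ends (back-to-back, no overlap), so nothing later overlaps LAB1 either.
LAB3 starts before LAB2 ends → LAB2 and LAB3 overlap.
LAB6 starts after LAB2 ends, so nothing later overlaps LAB2 either.
LAB6 starts after LAB3 ends, so nothing later overlaps LAB3 either.
LAB4 starts before LAB6 ends → LAB6 and LAB4 overlap.
LAB7 starts after LAB6 ends, so nothing later overlaps LAB6 either.
LAB7 starts before LAB4 ends → LAB4 and LAB7 overlap.
LAB5 starts before LAB4 ends → LAB4 and LAB5 overlap.
LAB5 starts before LAB7 ends → LAB7 and LAB5 overlap.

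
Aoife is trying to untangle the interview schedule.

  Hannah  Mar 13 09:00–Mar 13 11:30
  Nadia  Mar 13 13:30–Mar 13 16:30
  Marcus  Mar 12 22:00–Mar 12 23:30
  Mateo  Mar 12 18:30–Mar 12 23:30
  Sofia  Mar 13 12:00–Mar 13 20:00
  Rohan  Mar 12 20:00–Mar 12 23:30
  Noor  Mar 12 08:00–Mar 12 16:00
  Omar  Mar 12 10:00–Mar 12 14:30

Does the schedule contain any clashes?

Two intervals overlap when each starts before the other ends.
Sorted by start: Noor, Omar, Mateo, Rohan, Marcus, Hannah, Sofia, Nadia.
Omar starts before Noor ends → Noor and Omar overlap.
That's a conflict, so the schedule is not conflict-free.

Yes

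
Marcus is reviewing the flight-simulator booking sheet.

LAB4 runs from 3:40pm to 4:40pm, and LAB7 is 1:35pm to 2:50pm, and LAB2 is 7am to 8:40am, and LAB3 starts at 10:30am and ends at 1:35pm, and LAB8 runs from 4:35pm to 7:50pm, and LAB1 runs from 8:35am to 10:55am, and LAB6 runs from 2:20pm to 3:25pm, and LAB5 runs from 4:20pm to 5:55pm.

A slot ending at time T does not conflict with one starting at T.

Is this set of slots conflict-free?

Sorted by start: LAB2, LAB1, LAB3, LAB7, LAB6, LAB4, LAB5, LAB8.
LAB1 starts before LAB2 ends → LAB2 and LAB1 overlap.
That's a conflict, so the schedule is not conflict-free.

No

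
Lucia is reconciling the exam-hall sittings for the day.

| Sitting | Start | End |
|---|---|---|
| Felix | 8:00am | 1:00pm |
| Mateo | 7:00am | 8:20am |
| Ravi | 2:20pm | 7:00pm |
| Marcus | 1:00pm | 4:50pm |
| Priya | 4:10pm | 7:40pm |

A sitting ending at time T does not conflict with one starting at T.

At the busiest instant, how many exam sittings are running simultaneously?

Sort all start/end points and keep a running count:
7:00am start Mateo → 1
8:00am start Felix → 2
8:20am end Mateo → 1
1:00pm end Felix → 0
1:00pm start Marcus → 1
2:20pm start Ravi → 2
4:10pm start Priya → 3
4:50pm end Marcus → 2
7:00pm end Ravi → 1
7:40pm end Priya → 0
Peak is 3, at 4:10pm (Marcus, Priya, Ravi).

3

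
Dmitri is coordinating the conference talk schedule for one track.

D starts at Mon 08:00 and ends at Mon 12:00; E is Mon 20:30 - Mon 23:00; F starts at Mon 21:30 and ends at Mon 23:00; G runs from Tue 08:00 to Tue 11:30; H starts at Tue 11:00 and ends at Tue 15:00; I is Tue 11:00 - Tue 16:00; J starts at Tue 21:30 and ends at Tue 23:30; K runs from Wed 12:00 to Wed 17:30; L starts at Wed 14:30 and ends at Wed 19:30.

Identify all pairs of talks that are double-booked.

Sorted by start: D, E, F, G, H, I, J, K, L.
E starts after D ends, so D has no further overlaps.
F starts before E ends → E and F overlap.
G starts after E ends, so E has no further overlaps.
G starts after F ends, so F has no further overlaps.
H starts before G ends → G and H overlap.
I starts before G ends → G and I overlap.
J starts after G ends, so G has no further overlaps.
I starts before H ends → H and I overlap.
J starts after H ends, so H has no further overlaps.
J starts after I ends, so I has no further overlaps.
K starts after J ends, so J has no further overlaps.
L starts before K ends → K and L overlap.

E & F, G & H, G & I, H & I, K & L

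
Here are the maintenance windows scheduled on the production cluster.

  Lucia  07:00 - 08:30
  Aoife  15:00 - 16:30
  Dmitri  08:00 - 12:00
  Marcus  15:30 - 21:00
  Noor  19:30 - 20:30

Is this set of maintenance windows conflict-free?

No

Sorted by start: Lucia, Dmitri, Aoife, Marcus, Noor.
Dmitri starts before Lucia ends → Lucia and Dmitri overlap.
That's a conflict, so the schedule is not conflict-free.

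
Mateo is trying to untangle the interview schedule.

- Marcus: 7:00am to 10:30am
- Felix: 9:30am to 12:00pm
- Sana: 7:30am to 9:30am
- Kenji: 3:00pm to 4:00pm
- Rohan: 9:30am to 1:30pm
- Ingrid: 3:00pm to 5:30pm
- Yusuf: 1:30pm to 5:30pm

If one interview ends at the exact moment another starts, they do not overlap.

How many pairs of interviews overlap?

Sorted by start: Marcus, Sana, Rohan, Felix, Yusuf, Kenji, Ingrid.
Sana starts before Marcus ends → Marcus and Sana overlap.
Rohan starts before Marcus ends → Marcus and Rohan overlap.
Felix starts before Marcus ends → Marcus and Felix overlap.
Yusuf starts after Marcus ends; Marcus is clear from here.
Rohan starts exactly when Sana ends (back-to-back, no overlap); Sana is clear from here.
Felix starts before Rohan ends → Rohan and Felix overlap.
Yusuf starts exactly when Rohan ends (back-to-back, no overlap); Rohan is clear from here.
Yusuf starts after Felix ends; Felix is clear from here.
Kenji starts before Yusuf ends → Yusuf and Kenji overlap.
Ingrid starts before Yusuf ends → Yusuf and Ingrid overlap.
Ingrid starts before Kenji ends → Kenji and Ingrid overlap.
Overlapping pairs: Felix & Marcus, Felix & Rohan, Ingrid & Kenji, Ingrid & Yusuf, Kenji & Yusuf, Marcus & Rohan, Marcus & Sana — 7 in total.

7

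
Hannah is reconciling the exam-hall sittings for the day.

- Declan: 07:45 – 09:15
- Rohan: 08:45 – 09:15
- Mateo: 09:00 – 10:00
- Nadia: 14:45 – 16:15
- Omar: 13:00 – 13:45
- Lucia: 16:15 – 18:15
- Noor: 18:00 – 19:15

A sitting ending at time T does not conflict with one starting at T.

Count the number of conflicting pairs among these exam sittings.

4

Sorted by start: Declan, Rohan, Mateo, Omar, Nadia, Lucia, Noor.
Rohan starts before Declan ends → Declan and Rohan overlap.
Mateo starts before Declan ends → Declan and Mateo overlap.
Omar starts after Declan ends, so nothing later overlaps Declan either.
Mateo starts before Rohan ends → Rohan and Mateo overlap.
Omar starts after Rohan ends, so nothing later overlaps Rohan either.
Omar starts after Mateo ends, so nothing later overlaps Mateo either.
Nadia starts after Omar ends, so nothing later overlaps Omar either.
Lucia starts exactly when Nadia ends (back-to-back, no overlap), so nothing later overlaps Nadia either.
Noor starts before Lucia ends → Lucia and Noor overlap.
Overlapping pairs: Declan & Mateo, Declan & Rohan, Lucia & Noor, Mateo & Rohan — 4 in total.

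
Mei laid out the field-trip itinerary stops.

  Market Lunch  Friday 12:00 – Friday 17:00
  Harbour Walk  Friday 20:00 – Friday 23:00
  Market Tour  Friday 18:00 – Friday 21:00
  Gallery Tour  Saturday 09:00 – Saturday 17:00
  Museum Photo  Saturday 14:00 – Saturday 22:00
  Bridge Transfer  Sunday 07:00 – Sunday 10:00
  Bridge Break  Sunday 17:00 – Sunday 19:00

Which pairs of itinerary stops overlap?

Sorted by start: Market Lunch, Market Tour, Harbour Walk, Gallery Tour, Museum Photo, Bridge Transfer, Bridge Break.
Market Tour starts after Market Lunch ends, so nothing later overlaps Market Lunch either.
Harbour Walk starts before Market Tour ends → Market Tour and Harbour Walk overlap.
Gallery Tour starts after Market Tour ends, so nothing later overlaps Market Tour either.
Gallery Tour starts after Harbour Walk ends, so nothing later overlaps Harbour Walk either.
Museum Photo starts before Gallery Tour ends → Gallery Tour and Museum Photo overlap.
Bridge Transfer starts after Gallery Tour ends, so nothing later overlaps Gallery Tour either.
Bridge Transfer starts after Museum Photo ends, so nothing later overlaps Museum Photo either.
Bridge Break starts after Bridge Transfer ends.

Gallery Tour & Museum Photo, Harbour Walk & Market Tour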